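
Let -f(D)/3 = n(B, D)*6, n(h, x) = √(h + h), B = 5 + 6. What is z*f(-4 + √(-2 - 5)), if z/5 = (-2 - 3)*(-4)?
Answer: -1800*√22 ≈ -8442.8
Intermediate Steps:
B = 11
n(h, x) = √2*√h (n(h, x) = √(2*h) = √2*√h)
f(D) = -18*√22 (f(D) = -3*√2*√11*6 = -3*√22*6 = -18*√22)
z = 100 (z = 5*((-2 - 3)*(-4)) = 5*(-5*(-4)) = 5*20 = 100)
z*f(-4 + √(-2 - 5)) = 100*(-18*√22) = -1800*√22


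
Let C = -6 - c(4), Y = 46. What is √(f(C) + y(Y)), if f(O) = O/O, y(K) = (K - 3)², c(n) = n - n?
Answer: 5*√74 ≈ 43.012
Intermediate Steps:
c(n) = 0
y(K) = (-3 + K)²
C = -6 (C = -6 - 1*0 = -6 + 0 = -6)
f(O) = 1
√(f(C) + y(Y)) = √(1 + (-3 + 46)²) = √(1 + 43²) = √(1 + 1849) = √1850 = 5*√74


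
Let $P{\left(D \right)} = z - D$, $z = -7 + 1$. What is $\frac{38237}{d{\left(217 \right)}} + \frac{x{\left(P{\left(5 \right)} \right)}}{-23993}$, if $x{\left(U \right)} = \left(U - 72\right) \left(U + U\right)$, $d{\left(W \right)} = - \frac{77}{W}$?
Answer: $- \frac{28440050657}{263923} \approx -1.0776 \cdot 10^{5}$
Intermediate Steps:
$z = -6$
$P{\left(D \right)} = -6 - D$
$x{\left(U \right)} = 2 U \left(-72 + U\right)$ ($x{\left(U \right)} = \left(-72 + U\right) 2 U = 2 U \left(-72 + U\right)$)
$\frac{38237}{d{\left(217 \right)}} + \frac{x{\left(P{\left(5 \right)} \right)}}{-23993} = \frac{38237}{\left(-77\right) \frac{1}{217}} + \frac{2 \left(-6 - 5\right) \left(-72 - 11\right)}{-23993} = \frac{38237}{\left(-77\right) \frac{1}{217}} + 2 \left(-6 - 5\right) \left(-72 - 11\right) \left(- \frac{1}{23993}\right) = \frac{38237}{- \frac{11}{31}} + 2 \left(-11\right) \left(-72 - 11\right) \left(- \frac{1}{23993}\right) = 38237 \left(- \frac{31}{11}\right) + 2 \left(-11\right) \left(-83\right) \left(- \frac{1}{23993}\right) = - \frac{1185347}{11} + 1826 \left(- \frac{1}{23993}\right) = - \frac{1185347}{11} - \frac{1826}{23993} = - \frac{28440050657}{263923}$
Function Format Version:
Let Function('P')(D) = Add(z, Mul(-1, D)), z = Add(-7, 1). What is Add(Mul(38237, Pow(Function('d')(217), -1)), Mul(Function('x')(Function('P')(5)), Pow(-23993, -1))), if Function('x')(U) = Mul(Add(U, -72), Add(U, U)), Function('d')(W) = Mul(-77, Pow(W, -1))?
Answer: Rational(-28440050657, 263923) ≈ -1.0776e+5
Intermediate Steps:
z = -6
Function('P')(D) = Add(-6, Mul(-1, D))
Function('x')(U) = Mul(2, U, Add(-72, U)) (Function('x')(U) = Mul(Add(-72, U), Mul(2, U)) = Mul(2, U, Add(-72, U)))
Add(Mul(38237, Pow(Function('d')(217), -1)), Mul(Function('x')(Function('P')(5)), Pow(-23993, -1))) = Add(Mul(38237, Pow(Mul(-77, Pow(217, -1)), -1)), Mul(Mul(2, Add(-6, Mul(-1, 5)), Add(-72, Add(-6, Mul(-1, 5)))), Pow(-23993, -1))) = Add(Mul(38237, Pow(Mul(-77, Rational(1, 217)), -1)), Mul(Mul(2, Add(-6, -5), Add(-72, Add(-6, -5))), Rational(-1, 23993))) = Add(Mul(38237, Pow(Rational(-11, 31), -1)), Mul(Mul(2, -11, Add(-72, -11)), Rational(-1, 23993))) = Add(Mul(38237, Rational(-31, 11)), Mul(Mul(2, -11, -83), Rational(-1, 23993))) = Add(Rational(-1185347, 11), Mul(1826, Rational(-1, 23993))) = Add(Rational(-1185347, 11), Rational(-1826, 23993)) = Rational(-28440050657, 263923)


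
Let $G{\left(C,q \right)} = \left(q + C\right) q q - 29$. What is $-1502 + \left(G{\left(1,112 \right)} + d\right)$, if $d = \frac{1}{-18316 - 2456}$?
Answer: $\frac{29411926451}{20772} \approx 1.4159 \cdot 10^{6}$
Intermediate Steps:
$G{\left(C,q \right)} = -29 + q^{2} \left(C + q\right)$ ($G{\left(C,q \right)} = \left(C + q\right) q q - 29 = q \left(C + q\right) q - 29 = q^{2} \left(C + q\right) - 29 = -29 + q^{2} \left(C + q\right)$)
$d = - \frac{1}{20772}$ ($d = \frac{1}{-20772} = - \frac{1}{20772} \approx -4.8142 \cdot 10^{-5}$)
$-1502 + \left(G{\left(1,112 \right)} + d\right) = -1502 + \left(\left(-29 + 112^{3} + 1 \cdot 112^{2}\right) - \frac{1}{20772}\right) = -1502 + \left(\left(-29 + 1404928 + 1 \cdot 12544\right) - \frac{1}{20772}\right) = -1502 + \left(\left(-29 + 1404928 + 12544\right) - \frac{1}{20772}\right) = -1502 + \left(1417443 - \frac{1}{20772}\right) = -1502 + \frac{29443125995}{20772} = \frac{29411926451}{20772}$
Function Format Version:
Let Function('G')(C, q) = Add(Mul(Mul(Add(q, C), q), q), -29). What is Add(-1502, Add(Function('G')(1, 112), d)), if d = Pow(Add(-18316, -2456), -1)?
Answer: Rational(29411926451, 20772) ≈ 1.4159e+6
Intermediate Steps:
Function('G')(C, q) = Add(-29, Mul(Pow(q, 2), Add(C, q))) (Function('G')(C, q) = Add(Mul(Mul(Add(C, q), q), q), -29) = Add(Mul(Mul(q, Add(C, q)), q), -29) = Add(Mul(Pow(q, 2), Add(C, q)), -29) = Add(-29, Mul(Pow(q, 2), Add(C, q))))
d = Rational(-1, 20772) (d = Pow(-20772, -1) = Rational(-1, 20772) ≈ -4.8142e-5)
Add(-1502, Add(Function('G')(1, 112), d)) = Add(-1502, Add(Add(-29, Pow(112, 3), Mul(1, Pow(112, 2))), Rational(-1, 20772))) = Add(-1502, Add(Add(-29, 1404928, Mul(1, 12544)), Rational(-1, 20772))) = Add(-1502, Add(Add(-29, 1404928, 12544), Rational(-1, 20772))) = Add(-1502, Add(1417443, Rational(-1, 20772))) = Add(-1502, Rational(29443125995, 20772)) = Rational(29411926451, 20772)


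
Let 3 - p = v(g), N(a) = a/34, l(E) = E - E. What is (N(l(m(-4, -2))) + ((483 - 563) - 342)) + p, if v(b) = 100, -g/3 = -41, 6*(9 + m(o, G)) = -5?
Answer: -519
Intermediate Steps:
m(o, G) = -59/6 (m(o, G) = -9 + (⅙)*(-5) = -9 - ⅚ = -59/6)
l(E) = 0
g = 123 (g = -3*(-41) = 123)
N(a) = a/34 (N(a) = a*(1/34) = a/34)
p = -97 (p = 3 - 1*100 = 3 - 100 = -97)
(N(l(m(-4, -2))) + ((483 - 563) - 342)) + p = ((1/34)*0 + ((483 - 563) - 342)) - 97 = (0 + (-80 - 342)) - 97 = (0 - 422) - 97 = -422 - 97 = -519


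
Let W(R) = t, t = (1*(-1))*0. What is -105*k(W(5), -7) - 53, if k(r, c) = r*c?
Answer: -53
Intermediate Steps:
t = 0 (t = -1*0 = 0)
W(R) = 0
k(r, c) = c*r
-105*k(W(5), -7) - 53 = -(-735)*0 - 53 = -105*0 - 53 = 0 - 53 = -53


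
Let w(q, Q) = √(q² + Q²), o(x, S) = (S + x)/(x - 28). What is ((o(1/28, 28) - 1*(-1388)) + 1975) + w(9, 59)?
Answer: 2632444/783 + √3562 ≈ 3421.7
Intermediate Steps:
o(x, S) = (S + x)/(-28 + x)
w(q, Q) = √(Q² + q²)
((o(1/28, 28) - 1*(-1388)) + 1975) + w(9, 59) = (((28 + 1/28)/(-28 + 1/28) - 1*(-1388)) + 1975) + √(59² + 9²) = (((28 + 1/28)/(-28 + 1/28) + 1388) + 1975) + √(3481 + 81) = (((785/28)/(-783/28) + 1388) + 1975) + √3562 = ((-28/783*785/28 + 1388) + 1975) + √3562 = ((-785/783 + 1388) + 1975) + √3562 = (1086019/783 + 1975) + √3562 = 2632444/783 + √3562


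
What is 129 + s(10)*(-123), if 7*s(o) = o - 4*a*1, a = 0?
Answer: -327/7 ≈ -46.714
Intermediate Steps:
s(o) = o/7 (s(o) = (o - 4*0*1)/7 = (o + 0*1)/7 = (o + 0)/7 = o/7)
129 + s(10)*(-123) = 129 + ((⅐)*10)*(-123) = 129 + (10/7)*(-123) = 129 - 1230/7 = -327/7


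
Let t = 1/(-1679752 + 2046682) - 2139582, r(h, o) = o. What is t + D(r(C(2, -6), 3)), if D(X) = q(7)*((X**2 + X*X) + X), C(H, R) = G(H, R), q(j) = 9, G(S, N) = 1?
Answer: -785007473489/366930 ≈ -2.1394e+6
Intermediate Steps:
C(H, R) = 1
t = -785076823259/366930 (t = 1/366930 - 2139582 = -785076823259/366930 ≈ -2.1396e+6)
D(X) = 9*X + 18*X**2 (D(X) = 9*((X**2 + X*X) + X) = 9*((X**2 + X**2) + X) = 9*(2*X**2 + X) = 9*(X + 2*X**2) = 9*X + 18*X**2)
t + D(r(C(2, -6), 3)) = -785076823259/366930 + 9*3*(1 + 2*3) = -785076823259/366930 + 9*3*(1 + 6) = -785076823259/366930 + 9*3*7 = -785076823259/366930 + 189 = -785007473489/366930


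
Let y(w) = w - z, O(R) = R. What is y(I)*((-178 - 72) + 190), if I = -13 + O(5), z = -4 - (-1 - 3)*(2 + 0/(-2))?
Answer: 720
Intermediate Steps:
z = 4 (z = -4 - (-4)*(2 + 0*(-½)) = -4 - (-4)*(2 + 0) = -4 - (-4)*2 = -4 - 1*(-8) = -4 + 8 = 4)
I = -8 (I = -13 + 5 = -8)
y(w) = -4 + w (y(w) = w - 1*4 = w - 4 = -4 + w)
y(I)*((-178 - 72) + 190) = (-4 - 8)*((-178 - 72) + 190) = -12*(-250 + 190) = -12*(-60) = 720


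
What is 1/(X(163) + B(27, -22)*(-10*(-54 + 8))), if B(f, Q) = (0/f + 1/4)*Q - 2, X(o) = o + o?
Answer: -1/3124 ≈ -0.00032010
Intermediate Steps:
X(o) = 2*o
B(f, Q) = -2 + Q/4 (B(f, Q) = (0 + 1*(¼))*Q - 2 = (0 + ¼)*Q - 2 = Q/4 - 2 = -2 + Q/4)
1/(X(163) + B(27, -22)*(-10*(-54 + 8))) = 1/(2*163 + (-2 + (¼)*(-22))*(-10*(-54 + 8))) = 1/(326 + (-2 - 11/2)*(-10*(-46))) = 1/(326 - 15/2*460) = 1/(326 - 3450) = 1/(-3124) = -1/3124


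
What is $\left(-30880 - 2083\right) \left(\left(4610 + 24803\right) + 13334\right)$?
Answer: $-1409069361$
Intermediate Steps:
$\left(-30880 - 2083\right) \left(\left(4610 + 24803\right) + 13334\right) = - 32963 \left(29413 + 13334\right) = \left(-32963\right) 42747 = -1409069361$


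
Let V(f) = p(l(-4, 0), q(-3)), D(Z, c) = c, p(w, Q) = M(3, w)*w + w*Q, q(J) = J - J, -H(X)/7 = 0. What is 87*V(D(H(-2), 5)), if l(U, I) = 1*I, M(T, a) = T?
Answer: 0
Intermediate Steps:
l(U, I) = I
H(X) = 0 (H(X) = -7*0 = 0)
q(J) = 0
p(w, Q) = 3*w + Q*w (p(w, Q) = 3*w + w*Q = 3*w + Q*w)
V(f) = 0 (V(f) = 0*(3 + 0) = 0*3 = 0)
87*V(D(H(-2), 5)) = 87*0 = 0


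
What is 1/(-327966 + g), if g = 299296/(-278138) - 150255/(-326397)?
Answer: -15130568131/4962321223933433 ≈ -3.0491e-6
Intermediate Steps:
g = -9316281887/15130568131 (g = 299296*(-1/278138) - 150255*(-1/326397) = -149648/139069 + 50085/108799 = -9316281887/15130568131 ≈ -0.61573)
1/(-327966 + g) = 1/(-327966 - 9316281887/15130568131) = 1/(-4962321223933433/15130568131) = -15130568131/4962321223933433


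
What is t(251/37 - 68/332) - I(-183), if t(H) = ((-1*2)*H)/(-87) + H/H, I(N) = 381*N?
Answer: 18628689556/267177 ≈ 69724.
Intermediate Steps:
t(H) = 1 + 2*H/87 (t(H) = -2*H*(-1/87) + 1 = 2*H/87 + 1 = 1 + 2*H/87)
t(251/37 - 68/332) - I(-183) = (1 + 2*(251/37 - 68/332)/87) - 381*(-183) = (1 + 2*(251*(1/37) - 68*1/332)/87) - 1*(-69723) = (1 + 2*(251/37 - 17/83)/87) + 69723 = (1 + (2/87)*(20204/3071)) + 69723 = (1 + 40408/267177) + 69723 = 307585/267177 + 69723 = 18628689556/267177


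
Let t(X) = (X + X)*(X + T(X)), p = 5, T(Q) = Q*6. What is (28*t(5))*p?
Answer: 49000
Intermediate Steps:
T(Q) = 6*Q
t(X) = 14*X² (t(X) = (X + X)*(X + 6*X) = (2*X)*(7*X) = 14*X²)
(28*t(5))*p = (28*(14*5²))*5 = (28*(14*25))*5 = (28*350)*5 = 9800*5 = 49000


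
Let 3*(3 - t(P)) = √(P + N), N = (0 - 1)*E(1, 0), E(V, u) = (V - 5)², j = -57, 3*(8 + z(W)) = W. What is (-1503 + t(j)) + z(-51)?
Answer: -1525 - I*√73/3 ≈ -1525.0 - 2.848*I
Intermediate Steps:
z(W) = -8 + W/3
E(V, u) = (-5 + V)²
N = -16 (N = (0 - 1)*(-5 + 1)² = -1*(-4)² = -1*16 = -16)
t(P) = 3 - √(-16 + P)/3 (t(P) = 3 - √(P - 16)/3 = 3 - √(-16 + P)/3)
(-1503 + t(j)) + z(-51) = (-1503 + (3 - √(-16 - 57)/3)) + (-8 + (⅓)*(-51)) = (-1503 + (3 - I*√73/3)) + (-8 - 17) = (-1503 + (3 - I*√73/3)) - 25 = (-1500 - I*√73/3) - 25 = -1525 - I*√73/3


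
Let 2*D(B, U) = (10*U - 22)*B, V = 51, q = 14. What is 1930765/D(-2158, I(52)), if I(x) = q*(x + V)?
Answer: -1930765/15535442 ≈ -0.12428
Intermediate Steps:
I(x) = 714 + 14*x (I(x) = 14*(x + 51) = 14*(51 + x) = 714 + 14*x)
D(B, U) = B*(-22 + 10*U)/2 (D(B, U) = ((10*U - 22)*B)/2 = ((-22 + 10*U)*B)/2 = (B*(-22 + 10*U))/2 = B*(-22 + 10*U)/2)
1930765/D(-2158, I(52)) = 1930765/((-2158*(-11 + 5*(714 + 14*52)))) = 1930765/((-2158*(-11 + 5*(714 + 728)))) = 1930765/((-2158*(-11 + 5*1442))) = 1930765/((-2158*(-11 + 7210))) = 1930765/((-2158*7199)) = 1930765/(-15535442) = 1930765*(-1/15535442) = -1930765/15535442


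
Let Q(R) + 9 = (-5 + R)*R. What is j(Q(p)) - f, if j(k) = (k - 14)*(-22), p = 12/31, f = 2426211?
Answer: -2331064753/961 ≈ -2.4257e+6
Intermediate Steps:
p = 12/31 (p = 12*(1/31) = 12/31 ≈ 0.38710)
Q(R) = -9 + R*(-5 + R) (Q(R) = -9 + (-5 + R)*R = -9 + R*(-5 + R))
j(k) = 308 - 22*k (j(k) = (-14 + k)*(-22) = 308 - 22*k)
j(Q(p)) - f = (308 - 22*(-9 + (12/31)**2 - 5*12/31)) - 1*2426211 = (308 - 22*(-9 + 144/961 - 60/31)) - 2426211 = (308 - 22*(-10365/961)) - 2426211 = (308 + 228030/961) - 2426211 = 524018/961 - 2426211 = -2331064753/961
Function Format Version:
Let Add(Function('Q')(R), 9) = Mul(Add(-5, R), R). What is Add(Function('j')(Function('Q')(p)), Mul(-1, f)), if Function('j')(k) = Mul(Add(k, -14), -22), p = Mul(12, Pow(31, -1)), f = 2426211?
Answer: Rational(-2331064753, 961) ≈ -2.4257e+6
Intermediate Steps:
p = Rational(12, 31) (p = Mul(12, Rational(1, 31)) = Rational(12, 31) ≈ 0.38710)
Function('Q')(R) = Add(-9, Mul(R, Add(-5, R))) (Function('Q')(R) = Add(-9, Mul(Add(-5, R), R)) = Add(-9, Mul(R, Add(-5, R))))
Function('j')(k) = Add(308, Mul(-22, k)) (Function('j')(k) = Mul(Add(-14, k), -22) = Add(308, Mul(-22, k)))
Add(Function('j')(Function('Q')(p)), Mul(-1, f)) = Add(Add(308, Mul(-22, Add(-9, Pow(Rational(12, 31), 2), Mul(-5, Rational(12, 31))))), Mul(-1, 2426211)) = Add(Add(308, Mul(-22, Add(-9, Rational(144, 961), Rational(-60, 31)))), -2426211) = Add(Add(308, Mul(-22, Rational(-10365, 961))), -2426211) = Add(Add(308, Rational(228030, 961)), -2426211) = Add(Rational(524018, 961), -2426211) = Rational(-2331064753, 961)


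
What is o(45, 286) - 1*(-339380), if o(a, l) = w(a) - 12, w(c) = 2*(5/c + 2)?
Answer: 3054350/9 ≈ 3.3937e+5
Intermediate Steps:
w(c) = 4 + 10/c (w(c) = 2*(2 + 5/c) = 4 + 10/c)
o(a, l) = -8 + 10/a (o(a, l) = (4 + 10/a) - 12 = -8 + 10/a)
o(45, 286) - 1*(-339380) = (-8 + 10/45) - 1*(-339380) = (-8 + 10*(1/45)) + 339380 = (-8 + 2/9) + 339380 = -70/9 + 339380 = 3054350/9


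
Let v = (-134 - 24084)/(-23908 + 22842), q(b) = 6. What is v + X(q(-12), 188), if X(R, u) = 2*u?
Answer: 212517/533 ≈ 398.72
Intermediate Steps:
v = 12109/533 (v = -24218/(-1066) = -24218*(-1/1066) = 12109/533 ≈ 22.719)
v + X(q(-12), 188) = 12109/533 + 2*188 = 12109/533 + 376 = 212517/533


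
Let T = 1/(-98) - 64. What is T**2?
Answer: 39350529/9604 ≈ 4097.3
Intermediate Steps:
T = -6273/98 (T = -1/98 - 64 = -6273/98 ≈ -64.010)
T**2 = (-6273/98)**2 = 39350529/9604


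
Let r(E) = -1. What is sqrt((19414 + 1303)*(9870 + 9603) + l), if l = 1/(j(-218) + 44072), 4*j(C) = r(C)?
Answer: sqrt(12537192787467421177)/176287 ≈ 20085.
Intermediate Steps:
j(C) = -1/4 (j(C) = (1/4)*(-1) = -1/4)
l = 4/176287 (l = 1/(-1/4 + 44072) = 1/(176287/4) = 4/176287 ≈ 2.2690e-5)
sqrt((19414 + 1303)*(9870 + 9603) + l) = sqrt((19414 + 1303)*(9870 + 9603) + 4/176287) = sqrt(20717*19473 + 4/176287) = sqrt(403422141 + 4/176287) = sqrt(71118078970471/176287) = sqrt(12537192787467421177)/176287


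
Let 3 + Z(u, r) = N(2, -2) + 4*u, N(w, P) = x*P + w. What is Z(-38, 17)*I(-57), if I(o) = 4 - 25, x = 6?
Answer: 3465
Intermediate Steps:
N(w, P) = w + 6*P (N(w, P) = 6*P + w = w + 6*P)
Z(u, r) = -13 + 4*u (Z(u, r) = -3 + ((2 + 6*(-2)) + 4*u) = -3 + ((2 - 12) + 4*u) = -3 + (-10 + 4*u) = -13 + 4*u)
I(o) = -21
Z(-38, 17)*I(-57) = (-13 + 4*(-38))*(-21) = (-13 - 152)*(-21) = -165*(-21) = 3465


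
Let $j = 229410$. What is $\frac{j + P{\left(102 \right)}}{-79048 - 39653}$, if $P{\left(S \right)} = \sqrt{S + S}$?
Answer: $- \frac{25490}{13189} - \frac{2 \sqrt{51}}{118701} \approx -1.9328$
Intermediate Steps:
$P{\left(S \right)} = \sqrt{2} \sqrt{S}$ ($P{\left(S \right)} = \sqrt{2 S} = \sqrt{2} \sqrt{S}$)
$\frac{j + P{\left(102 \right)}}{-79048 - 39653} = \frac{229410 + \sqrt{2} \sqrt{102}}{-79048 - 39653} = \frac{229410 + 2 \sqrt{51}}{-118701} = \left(229410 + 2 \sqrt{51}\right) \left(- \frac{1}{118701}\right) = - \frac{25490}{13189} - \frac{2 \sqrt{51}}{118701}$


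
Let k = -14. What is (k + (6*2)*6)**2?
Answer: 3364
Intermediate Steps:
(k + (6*2)*6)**2 = (-14 + (6*2)*6)**2 = (-14 + 12*6)**2 = (-14 + 72)**2 = 58**2 = 3364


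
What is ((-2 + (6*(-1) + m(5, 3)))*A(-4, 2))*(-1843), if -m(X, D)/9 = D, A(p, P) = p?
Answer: -258020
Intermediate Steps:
m(X, D) = -9*D
((-2 + (6*(-1) + m(5, 3)))*A(-4, 2))*(-1843) = ((-2 + (6*(-1) - 9*3))*(-4))*(-1843) = ((-2 + (-6 - 27))*(-4))*(-1843) = ((-2 - 33)*(-4))*(-1843) = -35*(-4)*(-1843) = 140*(-1843) = -258020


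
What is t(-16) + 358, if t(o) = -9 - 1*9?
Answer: 340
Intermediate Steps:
t(o) = -18 (t(o) = -9 - 9 = -18)
t(-16) + 358 = -18 + 358 = 340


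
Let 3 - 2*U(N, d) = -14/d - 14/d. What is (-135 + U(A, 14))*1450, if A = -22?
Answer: -192125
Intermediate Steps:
U(N, d) = 3/2 + 14/d (U(N, d) = 3/2 - (-14/d - 14/d)/2 = 3/2 - (-14)/d = 3/2 + 14/d)
(-135 + U(A, 14))*1450 = (-135 + (3/2 + 14/14))*1450 = (-135 + (3/2 + 14*(1/14)))*1450 = (-135 + (3/2 + 1))*1450 = (-135 + 5/2)*1450 = -265/2*1450 = -192125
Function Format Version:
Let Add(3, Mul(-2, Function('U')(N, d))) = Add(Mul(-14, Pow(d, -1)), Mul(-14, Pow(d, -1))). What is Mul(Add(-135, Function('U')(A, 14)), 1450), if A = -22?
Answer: -192125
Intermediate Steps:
Function('U')(N, d) = Add(Rational(3, 2), Mul(14, Pow(d, -1))) (Function('U')(N, d) = Add(Rational(3, 2), Mul(Rational(-1, 2), Add(Mul(-14, Pow(d, -1)), Mul(-14, Pow(d, -1))))) = Add(Rational(3, 2), Mul(Rational(-1, 2), Mul(-28, Pow(d, -1)))) = Add(Rational(3, 2), Mul(14, Pow(d, -1))))
Mul(Add(-135, Function('U')(A, 14)), 1450) = Mul(Add(-135, Add(Rational(3, 2), Mul(14, Pow(14, -1)))), 1450) = Mul(Add(-135, Add(Rational(3, 2), Mul(14, Rational(1, 14)))), 1450) = Mul(Add(-135, Add(Rational(3, 2), 1)), 1450) = Mul(Add(-135, Rational(5, 2)), 1450) = Mul(Rational(-265, 2), 1450) = -192125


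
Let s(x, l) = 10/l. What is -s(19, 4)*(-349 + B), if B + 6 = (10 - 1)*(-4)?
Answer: 1955/2 ≈ 977.50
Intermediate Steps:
B = -42 (B = -6 + (10 - 1)*(-4) = -6 + 9*(-4) = -6 - 36 = -42)
-s(19, 4)*(-349 + B) = -10/4*(-349 - 42) = -10*(1/4)*(-391) = -5*(-391)/2 = -1*(-1955/2) = 1955/2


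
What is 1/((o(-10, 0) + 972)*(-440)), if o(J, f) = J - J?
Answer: -1/427680 ≈ -2.3382e-6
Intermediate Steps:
o(J, f) = 0
1/((o(-10, 0) + 972)*(-440)) = 1/((0 + 972)*(-440)) = -1/440/972 = (1/972)*(-1/440) = -1/427680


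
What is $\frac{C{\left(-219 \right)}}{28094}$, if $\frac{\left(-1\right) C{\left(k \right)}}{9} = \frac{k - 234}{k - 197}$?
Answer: $- \frac{4077}{11687104} \approx -0.00034885$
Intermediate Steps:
$C{\left(k \right)} = - \frac{9 \left(-234 + k\right)}{-197 + k}$ ($C{\left(k \right)} = - 9 \frac{k - 234}{k - 197} = - 9 \frac{-234 + k}{-197 + k} = - \frac{9 \left(-234 + k\right)}{-197 + k}$)
$\frac{C{\left(-219 \right)}}{28094} = \frac{9 \frac{1}{-197 - 219} \left(234 - -219\right)}{28094} = \frac{9 \left(234 + 219\right)}{-416} \cdot \frac{1}{28094} = 9 \left(- \frac{1}{416}\right) 453 \cdot \frac{1}{28094} = \left(- \frac{4077}{416}\right) \frac{1}{28094} = - \frac{4077}{11687104}$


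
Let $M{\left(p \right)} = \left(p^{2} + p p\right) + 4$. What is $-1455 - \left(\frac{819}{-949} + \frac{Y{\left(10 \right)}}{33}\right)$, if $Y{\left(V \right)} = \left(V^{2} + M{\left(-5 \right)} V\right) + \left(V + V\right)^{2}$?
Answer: $- \frac{3578936}{2409} \approx -1485.7$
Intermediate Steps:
$M{\left(p \right)} = 4 + 2 p^{2}$ ($M{\left(p \right)} = \left(p^{2} + p^{2}\right) + 4 = 2 p^{2} + 4 = 4 + 2 p^{2}$)
$Y{\left(V \right)} = 5 V^{2} + 54 V$ ($Y{\left(V \right)} = \left(V^{2} + \left(4 + 2 \left(-5\right)^{2}\right) V\right) + \left(V + V\right)^{2} = \left(V^{2} + \left(4 + 2 \cdot 25\right) V\right) + \left(2 V\right)^{2} = \left(V^{2} + \left(4 + 50\right) V\right) + 4 V^{2} = \left(V^{2} + 54 V\right) + 4 V^{2} = 5 V^{2} + 54 V$)
$-1455 - \left(\frac{819}{-949} + \frac{Y{\left(10 \right)}}{33}\right) = -1455 - \left(\frac{819}{-949} + \frac{10 \left(54 + 5 \cdot 10\right)}{33}\right) = -1455 - \left(819 \left(- \frac{1}{949}\right) + 10 \left(54 + 50\right) \frac{1}{33}\right) = -1455 - \left(- \frac{63}{73} + 10 \cdot 104 \cdot \frac{1}{33}\right) = -1455 - \left(- \frac{63}{73} + 1040 \cdot \frac{1}{33}\right) = -1455 - \left(- \frac{63}{73} + \frac{1040}{33}\right) = -1455 - \frac{73841}{2409} = - \frac{3578936}{2409}$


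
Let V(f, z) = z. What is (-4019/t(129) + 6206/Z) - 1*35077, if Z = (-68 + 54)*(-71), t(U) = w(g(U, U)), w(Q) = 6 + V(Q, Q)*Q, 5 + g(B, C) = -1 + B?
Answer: -263807559853/7522095 ≈ -35071.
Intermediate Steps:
g(B, C) = -6 + B (g(B, C) = -5 + (-1 + B) = -6 + B)
w(Q) = 6 + Q**2 (w(Q) = 6 + Q*Q = 6 + Q**2)
t(U) = 6 + (-6 + U)**2
Z = 994 (Z = -14*(-71) = 994)
(-4019/t(129) + 6206/Z) - 1*35077 = (-4019/(6 + (-6 + 129)**2) + 6206/994) - 1*35077 = (-4019/(6 + 123**2) + 6206*(1/994)) - 35077 = (-4019/(6 + 15129) + 3103/497) - 35077 = (-4019/15135 + 3103/497) - 35077 = 44966462/7522095 - 35077 = -263807559853/7522095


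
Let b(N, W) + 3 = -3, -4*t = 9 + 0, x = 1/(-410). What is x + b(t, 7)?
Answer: -2461/410 ≈ -6.0024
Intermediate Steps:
x = -1/410 ≈ -0.0024390
t = -9/4 (t = -(9 + 0)/4 = -¼*9 = -9/4 ≈ -2.2500)
b(N, W) = -6 (b(N, W) = -3 - 3 = -6)
x + b(t, 7) = -1/410 - 6 = -2461/410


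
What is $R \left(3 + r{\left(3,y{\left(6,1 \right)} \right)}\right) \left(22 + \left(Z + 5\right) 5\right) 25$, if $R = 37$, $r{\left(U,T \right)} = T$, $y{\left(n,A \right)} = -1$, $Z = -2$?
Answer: $68450$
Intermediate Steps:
$R \left(3 + r{\left(3,y{\left(6,1 \right)} \right)}\right) \left(22 + \left(Z + 5\right) 5\right) 25 = 37 \left(3 - 1\right) \left(22 + \left(-2 + 5\right) 5\right) 25 = 37 \cdot 2 \left(22 + 3 \cdot 5\right) 25 = 37 \cdot 2 \left(22 + 15\right) 25 = 37 \cdot 2 \cdot 37 \cdot 25 = 37 \cdot 74 \cdot 25 = 2738 \cdot 25 = 68450$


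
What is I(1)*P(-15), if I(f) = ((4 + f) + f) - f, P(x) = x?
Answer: -75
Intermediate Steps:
I(f) = 4 + f (I(f) = (4 + 2*f) - f = 4 + f)
I(1)*P(-15) = (4 + 1)*(-15) = 5*(-15) = -75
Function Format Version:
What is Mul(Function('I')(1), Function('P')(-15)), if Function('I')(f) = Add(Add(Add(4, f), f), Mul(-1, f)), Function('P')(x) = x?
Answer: -75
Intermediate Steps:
Function('I')(f) = Add(4, f) (Function('I')(f) = Add(Add(4, Mul(2, f)), Mul(-1, f)) = Add(4, f))
Mul(Function('I')(1), Function('P')(-15)) = Mul(Add(4, 1), -15) = Mul(5, -15) = -75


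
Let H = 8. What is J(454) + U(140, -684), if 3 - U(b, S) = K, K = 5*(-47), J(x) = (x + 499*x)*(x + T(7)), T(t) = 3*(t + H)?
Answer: 113273238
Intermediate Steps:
T(t) = 24 + 3*t (T(t) = 3*(t + 8) = 3*(8 + t) = 24 + 3*t)
J(x) = 500*x*(45 + x) (J(x) = (x + 499*x)*(x + (24 + 3*7)) = (500*x)*(x + (24 + 21)) = (500*x)*(x + 45) = (500*x)*(45 + x) = 500*x*(45 + x))
K = -235
U(b, S) = 238 (U(b, S) = 3 - 1*(-235) = 3 + 235 = 238)
J(454) + U(140, -684) = 500*454*(45 + 454) + 238 = 500*454*499 + 238 = 113273000 + 238 = 113273238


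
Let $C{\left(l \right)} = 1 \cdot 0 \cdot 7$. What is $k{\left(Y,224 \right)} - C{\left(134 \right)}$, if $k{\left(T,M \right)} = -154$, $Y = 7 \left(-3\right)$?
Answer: $-154$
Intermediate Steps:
$Y = -21$
$C{\left(l \right)} = 0$ ($C{\left(l \right)} = 0 \cdot 7 = 0$)
$k{\left(Y,224 \right)} - C{\left(134 \right)} = -154 - 0 = -154 + 0 = -154$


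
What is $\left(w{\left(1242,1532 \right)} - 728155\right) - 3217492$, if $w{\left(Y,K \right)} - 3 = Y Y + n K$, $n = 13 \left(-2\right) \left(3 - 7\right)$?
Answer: $-2243752$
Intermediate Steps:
$n = 104$ ($n = - 26 \left(3 - 7\right) = \left(-26\right) \left(-4\right) = 104$)
$w{\left(Y,K \right)} = 3 + Y^{2} + 104 K$ ($w{\left(Y,K \right)} = 3 + \left(Y Y + 104 K\right) = 3 + \left(Y^{2} + 104 K\right) = 3 + Y^{2} + 104 K$)
$\left(w{\left(1242,1532 \right)} - 728155\right) - 3217492 = \left(\left(3 + 1242^{2} + 104 \cdot 1532\right) - 728155\right) - 3217492 = \left(\left(3 + 1542564 + 159328\right) - 728155\right) - 3217492 = \left(1701895 - 728155\right) - 3217492 = 973740 - 3217492 = -2243752$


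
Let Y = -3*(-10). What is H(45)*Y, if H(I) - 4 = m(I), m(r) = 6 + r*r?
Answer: 61050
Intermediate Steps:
Y = 30
m(r) = 6 + r**2
H(I) = 10 + I**2 (H(I) = 4 + (6 + I**2) = 10 + I**2)
H(45)*Y = (10 + 45**2)*30 = (10 + 2025)*30 = 2035*30 = 61050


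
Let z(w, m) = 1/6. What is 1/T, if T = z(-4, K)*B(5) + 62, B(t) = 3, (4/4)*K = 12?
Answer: 2/125 ≈ 0.016000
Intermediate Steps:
K = 12
z(w, m) = 1/6 (z(w, m) = 1*(1/6) = 1/6)
T = 125/2 (T = (1/6)*3 + 62 = 1/2 + 62 = 125/2 ≈ 62.500)
1/T = 1/(125/2) = 2/125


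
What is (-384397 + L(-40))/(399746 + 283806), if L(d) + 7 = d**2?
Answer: -95701/170888 ≈ -0.56002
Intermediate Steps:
L(d) = -7 + d**2
(-384397 + L(-40))/(399746 + 283806) = (-384397 + (-7 + (-40)**2))/(399746 + 283806) = (-384397 + (-7 + 1600))/683552 = (-384397 + 1593)*(1/683552) = -382804*1/683552 = -95701/170888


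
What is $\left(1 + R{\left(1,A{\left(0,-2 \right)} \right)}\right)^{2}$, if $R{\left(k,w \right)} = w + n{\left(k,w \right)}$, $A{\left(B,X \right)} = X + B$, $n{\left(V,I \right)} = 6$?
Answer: $25$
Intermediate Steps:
$A{\left(B,X \right)} = B + X$
$R{\left(k,w \right)} = 6 + w$ ($R{\left(k,w \right)} = w + 6 = 6 + w$)
$\left(1 + R{\left(1,A{\left(0,-2 \right)} \right)}\right)^{2} = \left(1 + \left(6 + \left(0 - 2\right)\right)\right)^{2} = \left(1 + \left(6 - 2\right)\right)^{2} = \left(1 + 4\right)^{2} = 5^{2} = 25$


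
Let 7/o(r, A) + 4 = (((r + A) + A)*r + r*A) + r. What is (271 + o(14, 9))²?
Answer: 25049709441/341056 ≈ 73448.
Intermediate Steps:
o(r, A) = 7/(-4 + r + A*r + r*(r + 2*A)) (o(r, A) = 7/(-4 + ((((r + A) + A)*r + r*A) + r)) = 7/(-4 + ((((A + r) + A)*r + A*r) + r)) = 7/(-4 + (((r + 2*A)*r + A*r) + r)) = 7/(-4 + ((r*(r + 2*A) + A*r) + r)) = 7/(-4 + ((A*r + r*(r + 2*A)) + r)) = 7/(-4 + (r + A*r + r*(r + 2*A))) = 7/(-4 + r + A*r + r*(r + 2*A)))
(271 + o(14, 9))² = (271 + 7/(-4 + 14 + 14² + 3*9*14))² = (271 + 7/(-4 + 14 + 196 + 378))² = (271 + 7/584)² = (158271/584)² = 25049709441/341056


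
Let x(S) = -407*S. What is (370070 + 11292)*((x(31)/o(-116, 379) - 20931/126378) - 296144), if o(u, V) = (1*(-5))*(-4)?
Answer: -23838832426128161/210630 ≈ -1.1318e+11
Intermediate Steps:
o(u, V) = 20 (o(u, V) = -5*(-4) = 20)
(370070 + 11292)*((x(31)/o(-116, 379) - 20931/126378) - 296144) = (370070 + 11292)*((-407*31/20 - 20931/126378) - 296144) = 381362*((-12617*1/20 - 20931*1/126378) - 296144) = 381362*((-12617/20 - 6977/42126) - 296144) = 381362*(-265821641/421260 - 296144) = 381362*(-125019443081/421260) = -23838832426128161/210630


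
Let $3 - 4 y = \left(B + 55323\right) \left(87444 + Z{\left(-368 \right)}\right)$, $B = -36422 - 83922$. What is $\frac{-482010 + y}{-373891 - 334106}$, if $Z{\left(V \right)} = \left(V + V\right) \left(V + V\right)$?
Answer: $- \frac{40905383903}{2831988} \approx -14444.0$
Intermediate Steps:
$Z{\left(V \right)} = 4 V^{2}$ ($Z{\left(V \right)} = 2 V 2 V = 4 V^{2}$)
$B = -120344$ ($B = -36422 - 83922 = -120344$)
$y = \frac{40907311943}{4}$ ($y = \frac{3}{4} - \frac{\left(-120344 + 55323\right) \left(87444 + 4 \left(-368\right)^{2}\right)}{4} = \frac{3}{4} - \frac{\left(-65021\right) \left(87444 + 4 \cdot 135424\right)}{4} = \frac{3}{4} - \frac{\left(-65021\right) \left(87444 + 541696\right)}{4} = \frac{3}{4} - \frac{\left(-65021\right) 629140}{4} = \frac{3}{4} - -10226827985 = \frac{3}{4} + 10226827985 = \frac{40907311943}{4} \approx 1.0227 \cdot 10^{10}$)
$\frac{-482010 + y}{-373891 - 334106} = \frac{-482010 + \frac{40907311943}{4}}{-373891 - 334106} = \frac{40905383903}{4 \left(-707997\right)} = \frac{40905383903}{4} \left(- \frac{1}{707997}\right) = - \frac{40905383903}{2831988}$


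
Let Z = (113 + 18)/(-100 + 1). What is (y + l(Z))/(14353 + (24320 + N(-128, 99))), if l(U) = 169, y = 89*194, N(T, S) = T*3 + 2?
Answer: 1585/3481 ≈ 0.45533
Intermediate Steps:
N(T, S) = 2 + 3*T (N(T, S) = 3*T + 2 = 2 + 3*T)
y = 17266
Z = -131/99 (Z = 131/(-99) = 131*(-1/99) = -131/99 ≈ -1.3232)
(y + l(Z))/(14353 + (24320 + N(-128, 99))) = (17266 + 169)/(14353 + (24320 + (2 + 3*(-128)))) = 17435/(14353 + (24320 + (2 - 384))) = 17435/(14353 + (24320 - 382)) = 17435/(14353 + 23938) = 17435/38291 = 17435*(1/38291) = 1585/3481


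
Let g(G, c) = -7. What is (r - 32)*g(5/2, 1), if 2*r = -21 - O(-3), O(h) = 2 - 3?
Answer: 294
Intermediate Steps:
O(h) = -1
r = -10 (r = (-21 - 1*(-1))/2 = (-21 + 1)/2 = (1/2)*(-20) = -10)
(r - 32)*g(5/2, 1) = (-10 - 32)*(-7) = -42*(-7) = 294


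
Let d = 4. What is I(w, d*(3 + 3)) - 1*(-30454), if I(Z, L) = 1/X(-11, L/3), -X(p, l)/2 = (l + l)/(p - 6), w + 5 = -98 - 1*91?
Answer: 974545/32 ≈ 30455.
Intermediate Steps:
w = -194 (w = -5 + (-98 - 1*91) = -5 + (-98 - 91) = -5 - 189 = -194)
X(p, l) = -4*l/(-6 + p) (X(p, l) = -2*(l + l)/(p - 6) = -2*2*l/(-6 + p) = -4*l/(-6 + p))
I(Z, L) = 51/(4*L) (I(Z, L) = 1/(-4*L/3/(-6 - 11)) = 1/(-4*L*(1/3)/(-17)) = 1/(-4*L/3*(-1/17)) = 1/(4*L/51) = 51/(4*L))
I(w, d*(3 + 3)) - 1*(-30454) = 51/(4*((4*(3 + 3)))) - 1*(-30454) = 51/(4*((4*6))) + 30454 = (51/4)/24 + 30454 = (51/4)*(1/24) + 30454 = 17/32 + 30454 = 974545/32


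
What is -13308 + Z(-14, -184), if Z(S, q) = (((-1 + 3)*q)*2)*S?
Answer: -3004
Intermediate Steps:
Z(S, q) = 4*S*q (Z(S, q) = ((2*q)*2)*S = (4*q)*S = 4*S*q)
-13308 + Z(-14, -184) = -13308 + 4*(-14)*(-184) = -13308 + 10304 = -3004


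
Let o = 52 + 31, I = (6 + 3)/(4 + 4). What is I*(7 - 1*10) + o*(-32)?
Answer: -21275/8 ≈ -2659.4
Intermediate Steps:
I = 9/8 ≈ 1.1250
o = 83
I*(7 - 1*10) + o*(-32) = 9*(7 - 1*10)/8 + 83*(-32) = 9*(7 - 10)/8 - 2656 = (9/8)*(-3) - 2656 = -27/8 - 2656 = -21275/8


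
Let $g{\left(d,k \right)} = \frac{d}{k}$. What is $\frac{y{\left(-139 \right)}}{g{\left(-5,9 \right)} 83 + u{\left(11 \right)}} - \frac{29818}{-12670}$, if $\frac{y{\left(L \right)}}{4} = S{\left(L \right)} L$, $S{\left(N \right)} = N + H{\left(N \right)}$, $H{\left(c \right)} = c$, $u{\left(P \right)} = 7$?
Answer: $- \frac{1100930819}{278740} \approx -3949.7$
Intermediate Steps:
$S{\left(N \right)} = 2 N$ ($S{\left(N \right)} = N + N = 2 N$)
$y{\left(L \right)} = 8 L^{2}$ ($y{\left(L \right)} = 4 \cdot 2 L L = 4 \cdot 2 L^{2} = 8 L^{2}$)
$\frac{y{\left(-139 \right)}}{g{\left(-5,9 \right)} 83 + u{\left(11 \right)}} - \frac{29818}{-12670} = \frac{8 \left(-139\right)^{2}}{- \frac{5}{9} \cdot 83 + 7} - \frac{29818}{-12670} = \frac{8 \cdot 19321}{\left(-5\right) \frac{1}{9} \cdot 83 + 7} - - \frac{14909}{6335} = \frac{154568}{\left(- \frac{5}{9}\right) 83 + 7} + \frac{14909}{6335} = \frac{154568}{- \frac{415}{9} + 7} + \frac{14909}{6335} = \frac{154568}{- \frac{352}{9}} + \frac{14909}{6335} = 154568 \left(- \frac{9}{352}\right) + \frac{14909}{6335} = - \frac{173889}{44} + \frac{14909}{6335} = - \frac{1100930819}{278740}$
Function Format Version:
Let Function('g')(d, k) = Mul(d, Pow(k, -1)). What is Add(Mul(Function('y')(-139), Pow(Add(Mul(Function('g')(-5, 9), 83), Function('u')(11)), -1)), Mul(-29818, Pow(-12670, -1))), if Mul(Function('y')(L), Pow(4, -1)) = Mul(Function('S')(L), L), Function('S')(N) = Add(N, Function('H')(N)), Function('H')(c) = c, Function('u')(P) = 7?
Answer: Rational(-1100930819, 278740) ≈ -3949.7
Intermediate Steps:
Function('S')(N) = Mul(2, N) (Function('S')(N) = Add(N, N) = Mul(2, N))
Function('y')(L) = Mul(8, Pow(L, 2)) (Function('y')(L) = Mul(4, Mul(Mul(2, L), L)) = Mul(4, Mul(2, Pow(L, 2))) = Mul(8, Pow(L, 2)))
Add(Mul(Function('y')(-139), Pow(Add(Mul(Function('g')(-5, 9), 83), Function('u')(11)), -1)), Mul(-29818, Pow(-12670, -1))) = Add(Mul(Mul(8, Pow(-139, 2)), Pow(Add(Mul(Mul(-5, Pow(9, -1)), 83), 7), -1)), Mul(-29818, Pow(-12670, -1))) = Add(Mul(Mul(8, 19321), Pow(Add(Mul(Mul(-5, Rational(1, 9)), 83), 7), -1)), Mul(-29818, Rational(-1, 12670))) = Add(Mul(154568, Pow(Add(Mul(Rational(-5, 9), 83), 7), -1)), Rational(14909, 6335)) = Add(Mul(154568, Pow(Add(Rational(-415, 9), 7), -1)), Rational(14909, 6335)) = Add(Mul(154568, Pow(Rational(-352, 9), -1)), Rational(14909, 6335)) = Add(Mul(154568, Rational(-9, 352)), Rational(14909, 6335)) = Add(Rational(-173889, 44), Rational(14909, 6335)) = Rational(-1100930819, 278740)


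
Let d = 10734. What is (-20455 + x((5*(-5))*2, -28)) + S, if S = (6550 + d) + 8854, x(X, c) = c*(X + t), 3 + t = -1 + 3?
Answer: 7111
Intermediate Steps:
t = -1 (t = -3 + (-1 + 3) = -3 + 2 = -1)
x(X, c) = c*(-1 + X) (x(X, c) = c*(X - 1) = c*(-1 + X))
S = 26138 (S = (6550 + 10734) + 8854 = 17284 + 8854 = 26138)
(-20455 + x((5*(-5))*2, -28)) + S = (-20455 - 28*(-1 + (5*(-5))*2)) + 26138 = (-20455 - 28*(-1 - 25*2)) + 26138 = (-20455 - 28*(-1 - 50)) + 26138 = (-20455 - 28*(-51)) + 26138 = (-20455 + 1428) + 26138 = -19027 + 26138 = 7111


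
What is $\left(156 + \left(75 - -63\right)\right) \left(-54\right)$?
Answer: $-15876$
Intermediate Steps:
$\left(156 + \left(75 - -63\right)\right) \left(-54\right) = \left(156 + \left(75 + 63\right)\right) \left(-54\right) = \left(156 + 138\right) \left(-54\right) = 294 \left(-54\right) = -15876$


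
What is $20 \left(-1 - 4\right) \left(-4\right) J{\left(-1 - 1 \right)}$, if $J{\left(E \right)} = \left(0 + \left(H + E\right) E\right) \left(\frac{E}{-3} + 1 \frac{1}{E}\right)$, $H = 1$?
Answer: $\frac{400}{3} \approx 133.33$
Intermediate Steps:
$J{\left(E \right)} = E \left(1 + E\right) \left(\frac{1}{E} - \frac{E}{3}\right)$ ($J{\left(E \right)} = \left(0 + \left(1 + E\right) E\right) \left(\frac{E}{-3} + 1 \frac{1}{E}\right) = \left(0 + E \left(1 + E\right)\right) \left(E \left(- \frac{1}{3}\right) + \frac{1}{E}\right) = E \left(1 + E\right) \left(- \frac{E}{3} + \frac{1}{E}\right) = E \left(1 + E\right) \left(\frac{1}{E} - \frac{E}{3}\right)$)
$20 \left(-1 - 4\right) \left(-4\right) J{\left(-1 - 1 \right)} = 20 \left(-1 - 4\right) \left(-4\right) \left(1 - 2 - \frac{\left(-1 - 1\right)^{2}}{3} - \frac{\left(-1 - 1\right)^{3}}{3}\right) = 20 \left(\left(-5\right) \left(-4\right)\right) \left(1 - 2 - \frac{\left(-1 - 1\right)^{2}}{3} - \frac{\left(-1 - 1\right)^{3}}{3}\right) = 20 \cdot 20 \left(1 - 2 - \frac{\left(-2\right)^{2}}{3} - \frac{\left(-2\right)^{3}}{3}\right) = 400 \left(1 - 2 - \frac{4}{3} - - \frac{8}{3}\right) = 400 \left(1 - 2 - \frac{4}{3} + \frac{8}{3}\right) = 400 \cdot \frac{1}{3} = \frac{400}{3}$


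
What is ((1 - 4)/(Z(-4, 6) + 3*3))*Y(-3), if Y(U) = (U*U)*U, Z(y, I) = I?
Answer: 27/5 ≈ 5.4000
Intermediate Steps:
Y(U) = U³ (Y(U) = U²*U = U³)
((1 - 4)/(Z(-4, 6) + 3*3))*Y(-3) = ((1 - 4)/(6 + 3*3))*(-3)³ = -3/(6 + 9)*(-27) = -3/15*(-27) = -3*1/15*(-27) = -⅕*(-27) = 27/5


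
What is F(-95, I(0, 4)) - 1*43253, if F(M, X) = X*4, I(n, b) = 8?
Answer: -43221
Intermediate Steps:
F(M, X) = 4*X
F(-95, I(0, 4)) - 1*43253 = 4*8 - 1*43253 = 32 - 43253 = -43221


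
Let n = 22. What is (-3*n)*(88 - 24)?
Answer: -4224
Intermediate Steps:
(-3*n)*(88 - 24) = (-3*22)*(88 - 24) = -66*64 = -4224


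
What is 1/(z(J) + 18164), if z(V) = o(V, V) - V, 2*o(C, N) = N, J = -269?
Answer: 2/36597 ≈ 5.4649e-5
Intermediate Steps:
o(C, N) = N/2
z(V) = -V/2 (z(V) = V/2 - V = -V/2)
1/(z(J) + 18164) = 1/(-½*(-269) + 18164) = 1/(269/2 + 18164) = 1/(36597/2) = 2/36597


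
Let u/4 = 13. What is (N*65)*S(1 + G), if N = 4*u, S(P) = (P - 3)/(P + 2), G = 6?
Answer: 54080/9 ≈ 6008.9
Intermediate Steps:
u = 52 (u = 4*13 = 52)
S(P) = (-3 + P)/(2 + P)
N = 208 (N = 4*52 = 208)
(N*65)*S(1 + G) = (208*65)*((-3 + (1 + 6))/(2 + (1 + 6))) = 13520*((-3 + 7)/(2 + 7)) = 13520*(4/9) = 54080/9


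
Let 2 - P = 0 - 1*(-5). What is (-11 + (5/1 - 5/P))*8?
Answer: -104/3 ≈ -34.667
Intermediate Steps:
P = -3 (P = 2 - (0 - 1*(-5)) = 2 - (0 + 5) = 2 - 1*5 = 2 - 5 = -3)
(-11 + (5/1 - 5/P))*8 = (-11 + (5/1 - 5/(-3)))*8 = (-11 + (5*1 - 5*(-1/3)))*8 = (-11 + (5 + 5/3))*8 = (-11 + 20/3)*8 = -13/3*8 = -104/3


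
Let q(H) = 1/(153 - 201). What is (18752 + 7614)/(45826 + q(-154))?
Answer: 1265568/2199647 ≈ 0.57535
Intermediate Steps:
q(H) = -1/48 (q(H) = 1/(-48) = -1/48)
(18752 + 7614)/(45826 + q(-154)) = (18752 + 7614)/(45826 - 1/48) = 26366/(2199647/48) = 26366*(48/2199647) = 1265568/2199647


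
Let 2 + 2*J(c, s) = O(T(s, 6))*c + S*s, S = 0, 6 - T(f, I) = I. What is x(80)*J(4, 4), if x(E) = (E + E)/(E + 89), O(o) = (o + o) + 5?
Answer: 1440/169 ≈ 8.5207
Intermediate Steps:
T(f, I) = 6 - I
O(o) = 5 + 2*o (O(o) = 2*o + 5 = 5 + 2*o)
J(c, s) = -1 + 5*c/2 (J(c, s) = -1 + ((5 + 2*(6 - 1*6))*c + 0*s)/2 = -1 + ((5 + 2*(6 - 6))*c + 0)/2 = -1 + ((5 + 2*0)*c + 0)/2 = -1 + ((5 + 0)*c + 0)/2 = -1 + (5*c + 0)/2 = -1 + (5*c)/2 = -1 + 5*c/2)
x(E) = 2*E/(89 + E) (x(E) = (2*E)/(89 + E) = 2*E/(89 + E))
x(80)*J(4, 4) = (2*80/(89 + 80))*(-1 + (5/2)*4) = (2*80/169)*(-1 + 10) = (2*80*(1/169))*9 = (160/169)*9 = 1440/169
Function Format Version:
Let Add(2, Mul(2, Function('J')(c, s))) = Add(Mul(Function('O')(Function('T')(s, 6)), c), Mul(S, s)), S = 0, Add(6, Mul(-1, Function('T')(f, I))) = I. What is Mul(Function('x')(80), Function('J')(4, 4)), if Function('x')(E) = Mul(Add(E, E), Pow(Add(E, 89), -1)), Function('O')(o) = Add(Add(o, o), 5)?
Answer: Rational(1440, 169) ≈ 8.5207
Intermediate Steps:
Function('T')(f, I) = Add(6, Mul(-1, I))
Function('O')(o) = Add(5, Mul(2, o)) (Function('O')(o) = Add(Mul(2, o), 5) = Add(5, Mul(2, o)))
Function('J')(c, s) = Add(-1, Mul(Rational(5, 2), c)) (Function('J')(c, s) = Add(-1, Mul(Rational(1, 2), Add(Mul(Add(5, Mul(2, Add(6, Mul(-1, 6)))), c), Mul(0, s)))) = Add(-1, Mul(Rational(1, 2), Add(Mul(Add(5, Mul(2, Add(6, -6))), c), 0))) = Add(-1, Mul(Rational(1, 2), Add(Mul(Add(5, Mul(2, 0)), c), 0))) = Add(-1, Mul(Rational(1, 2), Add(Mul(Add(5, 0), c), 0))) = Add(-1, Mul(Rational(1, 2), Add(Mul(5, c), 0))) = Add(-1, Mul(Rational(1, 2), Mul(5, c))) = Add(-1, Mul(Rational(5, 2), c)))
Function('x')(E) = Mul(2, E, Pow(Add(89, E), -1)) (Function('x')(E) = Mul(Mul(2, E), Pow(Add(89, E), -1)) = Mul(2, E, Pow(Add(89, E), -1)))
Mul(Function('x')(80), Function('J')(4, 4)) = Mul(Mul(2, 80, Pow(Add(89, 80), -1)), Add(-1, Mul(Rational(5, 2), 4))) = Mul(Mul(2, 80, Pow(169, -1)), Add(-1, 10)) = Mul(Mul(2, 80, Rational(1, 169)), 9) = Mul(Rational(160, 169), 9) = Rational(1440, 169)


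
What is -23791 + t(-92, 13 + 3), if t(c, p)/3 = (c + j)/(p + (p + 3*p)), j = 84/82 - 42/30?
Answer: -390229211/16400 ≈ -23794.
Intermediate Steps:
j = -77/205 (j = 84*(1/82) - 42*1/30 = 42/41 - 7/5 = -77/205 ≈ -0.37561)
t(c, p) = 3*(-77/205 + c)/(5*p) (t(c, p) = 3*((c - 77/205)/(p + (p + 3*p))) = 3*((-77/205 + c)/(p + 4*p)) = 3*((-77/205 + c)/((5*p))) = 3*((-77/205 + c)*(1/(5*p))) = 3*((-77/205 + c)/(5*p)) = 3*(-77/205 + c)/(5*p))
-23791 + t(-92, 13 + 3) = -23791 + 3*(-77 + 205*(-92))/(1025*(13 + 3)) = -23791 + (3/1025)*(-77 - 18860)/16 = -23791 + (3/1025)*(1/16)*(-18937) = -23791 - 56811/16400 = -390229211/16400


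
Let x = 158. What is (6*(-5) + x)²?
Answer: 16384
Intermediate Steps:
(6*(-5) + x)² = (6*(-5) + 158)² = (-30 + 158)² = 128² = 16384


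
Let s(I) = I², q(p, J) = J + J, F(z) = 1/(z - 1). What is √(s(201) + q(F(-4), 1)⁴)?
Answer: √40417 ≈ 201.04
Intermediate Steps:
F(z) = 1/(-1 + z)
q(p, J) = 2*J
√(s(201) + q(F(-4), 1)⁴) = √(201² + (2*1)⁴) = √(40401 + 2⁴) = √(40401 + 16) = √40417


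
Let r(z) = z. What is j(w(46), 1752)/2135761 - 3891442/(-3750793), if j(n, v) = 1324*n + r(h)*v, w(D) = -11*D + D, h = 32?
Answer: 366887738082/471223376969 ≈ 0.77859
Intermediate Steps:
w(D) = -10*D
j(n, v) = 32*v + 1324*n (j(n, v) = 1324*n + 32*v = 32*v + 1324*n)
j(w(46), 1752)/2135761 - 3891442/(-3750793) = (32*1752 + 1324*(-10*46))/2135761 - 3891442/(-3750793) = (56064 + 1324*(-460))*(1/2135761) - 3891442*(-1/3750793) = (56064 - 609040)*(1/2135761) + 3891442/3750793 = -552976*1/2135761 + 3891442/3750793 = -32528/125633 + 3891442/3750793 = 366887738082/471223376969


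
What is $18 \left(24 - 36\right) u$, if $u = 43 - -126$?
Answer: $-36504$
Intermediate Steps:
$u = 169$ ($u = 43 + 126 = 169$)
$18 \left(24 - 36\right) u = 18 \left(24 - 36\right) 169 = 18 \left(-12\right) 169 = \left(-216\right) 169 = -36504$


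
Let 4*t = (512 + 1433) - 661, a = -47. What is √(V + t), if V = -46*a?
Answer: √2483 ≈ 49.830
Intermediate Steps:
t = 321 (t = ((512 + 1433) - 661)/4 = (1945 - 661)/4 = (¼)*1284 = 321)
V = 2162 (V = -46*(-47) = 2162)
√(V + t) = √(2162 + 321) = √2483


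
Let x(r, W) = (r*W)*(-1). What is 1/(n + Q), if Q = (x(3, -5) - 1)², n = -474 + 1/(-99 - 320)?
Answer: -419/116483 ≈ -0.0035971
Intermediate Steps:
x(r, W) = -W*r (x(r, W) = (W*r)*(-1) = -W*r)
n = -198607/419 (n = -474 + 1/(-419) = -474 - 1/419 = -198607/419 ≈ -474.00)
Q = 196 (Q = (-1*(-5)*3 - 1)² = (15 - 1)² = 14² = 196)
1/(n + Q) = 1/(-198607/419 + 196) = 1/(-116483/419) = -419/116483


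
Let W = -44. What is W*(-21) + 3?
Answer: 927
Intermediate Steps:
W*(-21) + 3 = -44*(-21) + 3 = 924 + 3 = 927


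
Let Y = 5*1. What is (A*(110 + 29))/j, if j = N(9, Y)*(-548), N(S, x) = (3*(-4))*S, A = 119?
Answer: 16541/59184 ≈ 0.27948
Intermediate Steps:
Y = 5
N(S, x) = -12*S
j = 59184 (j = -12*9*(-548) = -108*(-548) = 59184)
(A*(110 + 29))/j = (119*(110 + 29))/59184 = (119*139)*(1/59184) = 16541*(1/59184) = 16541/59184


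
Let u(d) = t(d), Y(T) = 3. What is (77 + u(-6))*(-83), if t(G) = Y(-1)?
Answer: -6640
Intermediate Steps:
t(G) = 3
u(d) = 3
(77 + u(-6))*(-83) = (77 + 3)*(-83) = 80*(-83) = -6640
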